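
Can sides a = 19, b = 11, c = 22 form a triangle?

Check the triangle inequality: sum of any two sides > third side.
a + b vs c: 19 + 11 = 30 > 22  ✓
a + c vs b: 19 + 22 = 41 > 11  ✓
b + c vs a: 11 + 22 = 33 > 19  ✓

Yes, triangle inequality satisfied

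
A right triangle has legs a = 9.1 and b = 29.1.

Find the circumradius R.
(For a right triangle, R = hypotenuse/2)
Hypotenuse c = √(a² + b²) = √(82.81 + 846.81) = √929.62 ≈ 30.4897
R = c/2 ≈ 30.4897/2 ≈ 15.2448

R = 15.24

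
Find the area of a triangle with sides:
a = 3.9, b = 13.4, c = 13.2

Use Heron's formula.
s = (3.9 + 13.4 + 13.2)/2 = 30.5/2 = 15.25
s − a = 11.35, s − b = 1.85, s − c = 2.05
s(s−a)(s−b)(s−c) = 15.25·11.35·1.85·2.05 ≈ 656.434
Area = √656.434 ≈ 25.621

Area = 25.62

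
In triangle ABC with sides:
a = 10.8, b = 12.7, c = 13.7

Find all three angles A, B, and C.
Law of cosines for each angle (a² = 116.64, b² = 161.29, c² = 187.69):
cos(A) = (b² + c² − a²)/(2bc) = (161.29 + 187.69 − 116.64)/(2·12.7·13.7) = 232.34/347.98 ≈ 0.667682  ⇒  A ≈ 48.1116°
cos(B) = (a² + c² − b²)/(2ac) = (116.64 + 187.69 − 161.29)/(2·10.8·13.7) = 143.04/295.92 ≈ 0.483374  ⇒  B ≈ 61.094°
cos(C) = (a² + b² − c²)/(2ab) = (116.64 + 161.29 − 187.69)/(2·10.8·12.7) = 90.24/274.32 ≈ 0.328959  ⇒  C ≈ 70.7944°
Check: A + B + C ≈ 180°

A = 48.11°, B = 61.09°, C = 70.79°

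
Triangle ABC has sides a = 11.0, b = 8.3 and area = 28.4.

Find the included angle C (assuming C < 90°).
Area = ½·a·b·sin(C)  ⇒  sin(C) = 2·Area/(a·b) = 2·28.4/(11.0·8.3) = 56.8/91.3 ≈ 0.622125
C = arcsin(0.622125) ≈ 38.4715° (taking the acute solution since C < 90°)

C = 38.47°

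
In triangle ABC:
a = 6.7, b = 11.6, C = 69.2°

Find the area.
Two sides and the included angle (SAS): A = ½·a·b·sin(C) = ½·6.7·11.6·sin(69.2°)
sin(69.2°) ≈ 0.934826
A ≈ ½·77.72·0.934826 = 38.86·0.934826 ≈ 36.3273

Area = 36.33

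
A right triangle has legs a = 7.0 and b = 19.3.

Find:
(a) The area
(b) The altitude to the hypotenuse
(a) The legs are perpendicular, so Area = ½·a·b = ½·7.0·19.3 = ½·135.1 = 67.55
(b) Hypotenuse c = √(a² + b²) = √(49 + 372.49) = √421.49 ≈ 20.5302
    Area = ½·c·h_c  ⇒  h_c = 2·Area/c = 135.1/20.5302 ≈ 6.58054

Area = 67.55, h_c = 6.581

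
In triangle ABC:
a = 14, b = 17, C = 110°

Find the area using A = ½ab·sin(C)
A = ½·a·b·sin(C) = ½·14·17·sin(110°)
sin(110°) ≈ 0.939693
A ≈ ½·238·0.939693 = 119·0.939693 ≈ 111.823

Area = 111.8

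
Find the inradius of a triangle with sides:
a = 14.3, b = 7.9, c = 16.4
r = Area/s where s is the semi-perimeter.
s = (14.3 + 7.9 + 16.4)/2 = 38.6/2 = 19.3
Area = √(s(s−a)(s−b)(s−c)) = √(19.3·5·11.4·2.9) ≈ √3190.29 ≈ 56.4827
r ≈ 56.4827/19.3 ≈ 2.92656

r = 2.927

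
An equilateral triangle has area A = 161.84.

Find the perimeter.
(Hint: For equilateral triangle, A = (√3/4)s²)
A = (√3/4)s²  ⇒  s² = 4A/√3 = 4·161.84/√3 = 647.36/1.73205 ≈ 373.753
s ≈ √373.753 ≈ 19.3327
Perimeter = 3s ≈ 3·19.3327 ≈ 57.9981

Perimeter = 58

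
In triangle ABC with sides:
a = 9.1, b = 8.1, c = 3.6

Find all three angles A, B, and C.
Law of cosines for each angle (a² = 82.81, b² = 65.61, c² = 12.96):
cos(A) = (b² + c² − a²)/(2bc) = (65.61 + 12.96 − 82.81)/(2·8.1·3.6) = -4.24/58.32 ≈ -0.0727023  ⇒  A ≈ 94.1692°
cos(B) = (a² + c² − b²)/(2ac) = (82.81 + 12.96 − 65.61)/(2·9.1·3.6) = 30.16/65.52 ≈ 0.460317  ⇒  B ≈ 62.5924°
cos(C) = (a² + b² − c²)/(2ab) = (82.81 + 65.61 − 12.96)/(2·9.1·8.1) = 135.46/147.42 ≈ 0.918871  ⇒  C ≈ 23.2384°
Check: A + B + C ≈ 180°

A = 94.17°, B = 62.59°, C = 23.24°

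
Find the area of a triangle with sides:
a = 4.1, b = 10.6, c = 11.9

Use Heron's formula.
s = (4.1 + 10.6 + 11.9)/2 = 26.6/2 = 13.3
s − a = 9.2, s − b = 2.7, s − c = 1.4
s(s−a)(s−b)(s−c) = 13.3·9.2·2.7·1.4 ≈ 462.521
Area = √462.521 ≈ 21.5063

Area = 21.51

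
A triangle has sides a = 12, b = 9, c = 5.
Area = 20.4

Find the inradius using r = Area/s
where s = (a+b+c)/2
s = (12 + 9 + 5)/2 = 26/2 = 13
r = Area/s = 20.4/13 ≈ 1.56923

r = 1.569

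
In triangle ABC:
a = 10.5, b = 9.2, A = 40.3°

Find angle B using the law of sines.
a/sin(A) = b/sin(B)  ⇒  sin(B) = b·sin(A)/a = 9.2·sin(40.3°)/10.5
sin(40.3°) ≈ 0.64679
sin(B) ≈ 9.2·0.64679/10.5 ≈ 5.95047/10.5 ≈ 0.566711
B = arcsin(0.566711) ≈ 34.5212°
(Since b ≤ a we need B ≤ A, so the obtuse alternative 180° − 34.5212° ≈ 145.479° is rejected.)

B = 34.52°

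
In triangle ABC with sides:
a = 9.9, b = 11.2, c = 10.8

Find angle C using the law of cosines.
c² = a² + b² − 2ab·cos(C)  ⇒  cos(C) = (a² + b² − c²)/(2ab)
cos(C) = (9.9² + 11.2² − 10.8²)/(2·9.9·11.2) = (98.01 + 125.44 − 116.64)/221.76 = 106.81/221.76 ≈ 0.481647
C = arccos(0.481647) ≈ 61.207°

C = 61.21°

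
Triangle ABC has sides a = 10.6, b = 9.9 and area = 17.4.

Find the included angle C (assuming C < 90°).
Area = ½·a·b·sin(C)  ⇒  sin(C) = 2·Area/(a·b) = 2·17.4/(10.6·9.9) = 34.8/104.94 ≈ 0.331618
C = arcsin(0.331618) ≈ 19.367° (taking the acute solution since C < 90°)

C = 19.37°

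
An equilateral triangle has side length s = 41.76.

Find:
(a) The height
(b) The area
(a) The height splits the triangle into two 30-60-90 halves: h = s·√3/2 = 41.76·1.73205/2 ≈ 72.3304/2 ≈ 36.1652
(b) Area = (√3/4)·s² = (√3/4)·41.76² = (√3/4)·1743.8976 ≈ 0.433013·1743.8976 ≈ 755.13

Height = 36.17, Area = 755.1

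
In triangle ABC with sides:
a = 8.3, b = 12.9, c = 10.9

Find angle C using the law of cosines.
c² = a² + b² − 2ab·cos(C)  ⇒  cos(C) = (a² + b² − c²)/(2ab)
cos(C) = (8.3² + 12.9² − 10.9²)/(2·8.3·12.9) = (68.89 + 166.41 − 118.81)/214.14 = 116.49/214.14 ≈ 0.54399
C = arccos(0.54399) ≈ 57.0443°

C = 57.04°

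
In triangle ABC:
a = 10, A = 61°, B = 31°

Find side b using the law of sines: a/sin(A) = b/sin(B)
a/sin(A) = b/sin(B)  ⇒  b = a·sin(B)/sin(A) = 10·sin(31°)/sin(61°)
sin(31°) ≈ 0.515038, sin(61°) ≈ 0.87462
b ≈ 10·0.515038/0.87462 ≈ 5.15038/0.87462 ≈ 5.88871

b = 5.889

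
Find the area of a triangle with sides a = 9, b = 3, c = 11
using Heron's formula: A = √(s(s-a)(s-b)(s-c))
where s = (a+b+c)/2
s = (9 + 3 + 11)/2 = 23/2 = 11.5
s − a = 2.5, s − b = 8.5, s − c = 0.5
s(s−a)(s−b)(s−c) = 11.5·2.5·8.5·0.5 = 122.1875
Area = √122.1875 ≈ 11.0538

s = 11.5, Area = 11.05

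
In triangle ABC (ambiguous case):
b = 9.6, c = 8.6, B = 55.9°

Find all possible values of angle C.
b/sin(B) = c/sin(C)  ⇒  sin(C) = c·sin(B)/b = 8.6·sin(55.9°)/9.6
sin(55.9°) ≈ 0.82806
sin(C) ≈ 8.6·0.82806/9.6 ≈ 7.12132/9.6 ≈ 0.741804
Candidate 1: C₁ = arcsin(0.741804) ≈ 47.8853°  →  A = 180° − 55.9° − 47.8853° ≈ 76.2147° > 0, valid
Candidate 2: C₂ = 180° − C₁ ≈ 132.115°  →  A = 180° − 55.9° − 132.115° ≈ -8.0147° ≤ 0, not a valid triangle

C = 47.89° (one solution)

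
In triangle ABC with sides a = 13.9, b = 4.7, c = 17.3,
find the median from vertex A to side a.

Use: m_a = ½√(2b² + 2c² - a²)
m_a = ½√(2·4.7² + 2·17.3² − 13.9²) = ½√(2·22.09 + 2·299.29 − 193.21) = ½√(44.18 + 598.58 − 193.21) = ½√449.55
√449.55 ≈ 21.2026, so m_a ≈ 10.6013

m_a = 10.6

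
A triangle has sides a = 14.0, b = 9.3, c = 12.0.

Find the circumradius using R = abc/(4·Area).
First find the area with Heron's formula.
s = (14.0 + 9.3 + 12.0)/2 = 17.65
Area = √(s(s−a)(s−b)(s−c)) = √(17.65·3.65·8.35·5.65) ≈ √3039.29 ≈ 55.1298
abc = 14.0·9.3·12.0 = 1562.4
R = abc/(4·Area) ≈ 1562.4/(4·55.1298) = 1562.4/220.519 ≈ 7.0851

R = 7.085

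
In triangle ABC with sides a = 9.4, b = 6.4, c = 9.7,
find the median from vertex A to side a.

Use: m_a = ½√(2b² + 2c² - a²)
m_a = ½√(2·6.4² + 2·9.7² − 9.4²) = ½√(2·40.96 + 2·94.09 − 88.36) = ½√(81.92 + 188.18 − 88.36) = ½√181.74
√181.74 ≈ 13.4811, so m_a ≈ 6.74055

m_a = 6.741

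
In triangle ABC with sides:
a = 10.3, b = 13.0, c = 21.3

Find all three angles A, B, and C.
Law of cosines for each angle (a² = 106.09, b² = 169, c² = 453.69):
cos(A) = (b² + c² − a²)/(2bc) = (169 + 453.69 − 106.09)/(2·13.0·21.3) = 516.6/553.8 ≈ 0.932828  ⇒  A ≈ 21.12°
cos(B) = (a² + c² − b²)/(2ac) = (106.09 + 453.69 − 169)/(2·10.3·21.3) = 390.78/438.78 ≈ 0.890606  ⇒  B ≈ 27.0505°
cos(C) = (a² + b² − c²)/(2ab) = (106.09 + 169 − 453.69)/(2·10.3·13.0) = -178.6/267.8 ≈ -0.666916  ⇒  C ≈ 131.829°
Check: A + B + C ≈ 180°

A = 21.12°, B = 27.05°, C = 131.8°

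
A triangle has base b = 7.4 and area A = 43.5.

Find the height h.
A = ½·b·h  ⇒  h = 2A/b = 2·43.5/7.4 = 87/7.4 ≈ 11.7568

h = 11.76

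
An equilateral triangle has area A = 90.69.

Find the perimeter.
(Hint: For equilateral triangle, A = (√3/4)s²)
A = (√3/4)s²  ⇒  s² = 4A/√3 = 4·90.69/√3 = 362.76/1.73205 ≈ 209.44
s ≈ √209.44 ≈ 14.472
Perimeter = 3s ≈ 3·14.472 ≈ 43.4161

Perimeter = 43.42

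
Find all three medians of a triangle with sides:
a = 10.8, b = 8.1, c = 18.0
Median formula: m_a = ½√(2b² + 2c² − a²) (and cyclically). a² = 116.64, b² = 65.61, c² = 324.
m_a = ½√(2·65.61 + 2·324 − 116.64) = ½√662.58 ≈ ½·25.7406 ≈ 12.8703
m_b = ½√(2·116.64 + 2·324 − 65.61) = ½√815.67 ≈ ½·28.5599 ≈ 14.28
m_c = ½√(2·116.64 + 2·65.61 − 324) = ½√40.5 ≈ ½·6.36396 ≈ 3.18198

m_a = 12.87, m_b = 14.28, m_c = 3.182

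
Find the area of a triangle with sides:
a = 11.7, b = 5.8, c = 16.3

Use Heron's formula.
s = (11.7 + 5.8 + 16.3)/2 = 33.8/2 = 16.9
s − a = 5.2, s − b = 11.1, s − c = 0.6
s(s−a)(s−b)(s−c) = 16.9·5.2·11.1·0.6 ≈ 585.281
Area = √585.281 ≈ 24.1926

Area = 24.19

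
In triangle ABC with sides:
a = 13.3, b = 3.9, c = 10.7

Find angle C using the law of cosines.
c² = a² + b² − 2ab·cos(C)  ⇒  cos(C) = (a² + b² − c²)/(2ab)
cos(C) = (13.3² + 3.9² − 10.7²)/(2·13.3·3.9) = (176.89 + 15.21 − 114.49)/103.74 = 77.61/103.74 ≈ 0.74812
C = arccos(0.74812) ≈ 41.5722°

C = 41.57°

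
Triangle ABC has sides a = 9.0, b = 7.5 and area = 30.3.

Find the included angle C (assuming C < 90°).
Area = ½·a·b·sin(C)  ⇒  sin(C) = 2·Area/(a·b) = 2·30.3/(9.0·7.5) = 60.6/67.5 ≈ 0.897778
C = arcsin(0.897778) ≈ 63.8675° (taking the acute solution since C < 90°)

C = 63.87°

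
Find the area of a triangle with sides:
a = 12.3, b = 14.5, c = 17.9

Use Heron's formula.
s = (12.3 + 14.5 + 17.9)/2 = 44.7/2 = 22.35
s − a = 10.05, s − b = 7.85, s − c = 4.45
s(s−a)(s−b)(s−c) = 22.35·10.05·7.85·4.45 ≈ 7846.45
Area = √7846.45 ≈ 88.5802

Area = 88.58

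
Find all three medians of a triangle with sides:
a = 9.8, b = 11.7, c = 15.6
Median formula: m_a = ½√(2b² + 2c² − a²) (and cyclically). a² = 96.04, b² = 136.89, c² = 243.36.
m_a = ½√(2·136.89 + 2·243.36 − 96.04) = ½√664.46 ≈ ½·25.7771 ≈ 12.8886
m_b = ½√(2·96.04 + 2·243.36 − 136.89) = ½√541.91 ≈ ½·23.279 ≈ 11.6395
m_c = ½√(2·96.04 + 2·136.89 − 243.36) = ½√222.5 ≈ ½·14.9164 ≈ 7.45822

m_a = 12.89, m_b = 11.64, m_c = 7.458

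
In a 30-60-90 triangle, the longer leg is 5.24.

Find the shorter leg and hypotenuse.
In a 30-60-90 triangle the sides are in ratio 1 : √3 : 2, so short leg = long leg/√3 and hypotenuse = 2·(short leg).
Short leg = 5.24/√3 ≈ 5.24/1.73205 ≈ 3.02532
Hypotenuse = 2·3.02532 ≈ 6.05063

Short leg = 3.025, Hypotenuse = 6.051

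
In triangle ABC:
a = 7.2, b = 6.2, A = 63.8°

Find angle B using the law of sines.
a/sin(A) = b/sin(B)  ⇒  sin(B) = b·sin(A)/a = 6.2·sin(63.8°)/7.2
sin(63.8°) ≈ 0.897258
sin(B) ≈ 6.2·0.897258/7.2 ≈ 5.563/7.2 ≈ 0.772639
B = arcsin(0.772639) ≈ 50.5915°
(Since b ≤ a we need B ≤ A, so the obtuse alternative 180° − 50.5915° ≈ 129.409° is rejected.)

B = 50.59°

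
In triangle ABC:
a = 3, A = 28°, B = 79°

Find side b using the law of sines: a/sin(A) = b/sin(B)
a/sin(A) = b/sin(B)  ⇒  b = a·sin(B)/sin(A) = 3·sin(79°)/sin(28°)
sin(79°) ≈ 0.981627, sin(28°) ≈ 0.469472
b ≈ 3·0.981627/0.469472 ≈ 2.94488/0.469472 ≈ 6.27276

b = 6.273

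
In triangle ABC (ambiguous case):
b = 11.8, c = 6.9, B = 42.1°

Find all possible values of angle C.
b/sin(B) = c/sin(C)  ⇒  sin(C) = c·sin(B)/b = 6.9·sin(42.1°)/11.8
sin(42.1°) ≈ 0.670427
sin(C) ≈ 6.9·0.670427/11.8 ≈ 4.62594/11.8 ≈ 0.392029
Candidate 1: C₁ = arcsin(0.392029) ≈ 23.0808°  →  A = 180° − 42.1° − 23.0808° ≈ 114.819° > 0, valid
Candidate 2: C₂ = 180° − C₁ ≈ 156.919°  →  A = 180° − 42.1° − 156.919° ≈ -19.0192° ≤ 0, not a valid triangle

C = 23.08° (one solution)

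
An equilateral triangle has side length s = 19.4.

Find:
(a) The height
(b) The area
(a) The height splits the triangle into two 30-60-90 halves: h = s·√3/2 = 19.4·1.73205/2 ≈ 33.6018/2 ≈ 16.8009
(b) Area = (√3/4)·s² = (√3/4)·19.4² = (√3/4)·376.36 ≈ 0.433013·376.36 ≈ 162.969

Height = 16.8, Area = 163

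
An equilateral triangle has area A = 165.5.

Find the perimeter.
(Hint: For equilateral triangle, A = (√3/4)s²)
A = (√3/4)s²  ⇒  s² = 4A/√3 = 4·165.5/√3 = 662/1.73205 ≈ 382.206
s ≈ √382.206 ≈ 19.5501
Perimeter = 3s ≈ 3·19.5501 ≈ 58.6503

Perimeter = 58.65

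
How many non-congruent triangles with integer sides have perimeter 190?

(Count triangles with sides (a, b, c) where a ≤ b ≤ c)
Let a ≤ b ≤ c with a + b + c = 190. The only binding inequality is a + b > c, i.e. 190 − c > c, so c < 190/2; and c ≥ 190/3 since c is the largest side.
So 64 ≤ c ≤ 94. For each c, b runs from ⌈(190 − c)/2⌉ up to c (then a = 190 − b − c satisfies 1 ≤ a ≤ b automatically), giving c − ⌈(190 − c)/2⌉ + 1 choices.
Summing over c: 2 + 3 + 5 + 6 + … + 45 + 47  (31 terms, c = 64, …, 94) = 752
Check (closed form: nearest integer to p²/48 for even p, (p+3)²/48 for odd p): 190²/48 = 36100/48 ≈ 752.08 → 752

752 triangles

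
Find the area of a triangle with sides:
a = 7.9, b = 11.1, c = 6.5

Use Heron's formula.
s = (7.9 + 11.1 + 6.5)/2 = 25.5/2 = 12.75
s − a = 4.85, s − b = 1.65, s − c = 6.25
s(s−a)(s−b)(s−c) = 12.75·4.85·1.65·6.25 ≈ 637.699
Area = √637.699 ≈ 25.2527

Area = 25.25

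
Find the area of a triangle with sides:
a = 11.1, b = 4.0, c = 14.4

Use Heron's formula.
s = (11.1 + 4.0 + 14.4)/2 = 29.5/2 = 14.75
s − a = 3.65, s − b = 10.75, s − c = 0.35
s(s−a)(s−b)(s−c) = 14.75·3.65·10.75·0.35 ≈ 202.564
Area = √202.564 ≈ 14.2325

Area = 14.23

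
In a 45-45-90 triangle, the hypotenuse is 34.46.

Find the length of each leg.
In a 45-45-90 triangle hypotenuse = leg·√2, so leg = hypotenuse/√2.
Leg = 34.46/√2 ≈ 34.46/1.41421 ≈ 24.3669

Each leg = 24.37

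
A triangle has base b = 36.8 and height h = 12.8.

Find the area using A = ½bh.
A = ½·b·h = ½·36.8·12.8 = ½·471.04 = 235.52

Area = 235.52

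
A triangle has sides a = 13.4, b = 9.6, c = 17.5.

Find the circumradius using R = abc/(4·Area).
First find the area with Heron's formula.
s = (13.4 + 9.6 + 17.5)/2 = 20.25
Area = √(s(s−a)(s−b)(s−c)) = √(20.25·6.85·10.65·2.75) ≈ √4062.54 ≈ 63.7381
abc = 13.4·9.6·17.5 = 2251.2
R = abc/(4·Area) ≈ 2251.2/(4·63.7381) = 2251.2/254.952 ≈ 8.82989

R = 8.83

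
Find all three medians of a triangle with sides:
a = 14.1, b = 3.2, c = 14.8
Median formula: m_a = ½√(2b² + 2c² − a²) (and cyclically). a² = 198.81, b² = 10.24, c² = 219.04.
m_a = ½√(2·10.24 + 2·219.04 − 198.81) = ½√259.75 ≈ ½·16.1168 ≈ 8.05838
m_b = ½√(2·198.81 + 2·219.04 − 10.24) = ½√825.46 ≈ ½·28.7308 ≈ 14.3654
m_c = ½√(2·198.81 + 2·10.24 − 219.04) = ½√199.06 ≈ ½·14.1089 ≈ 7.05443

m_a = 8.058, m_b = 14.37, m_c = 7.054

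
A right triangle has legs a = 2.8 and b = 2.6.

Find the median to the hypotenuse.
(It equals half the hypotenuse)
Hypotenuse c = √(a² + b²) = √(7.84 + 6.76) = √14.6 ≈ 3.82099
Median to hypotenuse = c/2 ≈ 3.82099/2 ≈ 1.9105

Median = 1.91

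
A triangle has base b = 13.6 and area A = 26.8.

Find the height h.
A = ½·b·h  ⇒  h = 2A/b = 2·26.8/13.6 = 53.6/13.6 ≈ 3.94118

h = 3.941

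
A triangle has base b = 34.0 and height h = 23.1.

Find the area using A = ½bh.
A = ½·b·h = ½·34.0·23.1 = ½·785.4 = 392.7

Area = 392.7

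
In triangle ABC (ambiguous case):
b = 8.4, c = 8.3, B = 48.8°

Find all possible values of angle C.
b/sin(B) = c/sin(C)  ⇒  sin(C) = c·sin(B)/b = 8.3·sin(48.8°)/8.4
sin(48.8°) ≈ 0.752415
sin(C) ≈ 8.3·0.752415/8.4 ≈ 6.24504/8.4 ≈ 0.743458
Candidate 1: C₁ = arcsin(0.743458) ≈ 48.0268°  →  A = 180° − 48.8° − 48.0268° ≈ 83.1732° > 0, valid
Candidate 2: C₂ = 180° − C₁ ≈ 131.973°  →  A = 180° − 48.8° − 131.973° ≈ -0.7732° ≤ 0, not a valid triangle

C = 48.03° (one solution)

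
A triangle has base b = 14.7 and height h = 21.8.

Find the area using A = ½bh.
A = ½·b·h = ½·14.7·21.8 = ½·320.46 = 160.23

Area = 160.23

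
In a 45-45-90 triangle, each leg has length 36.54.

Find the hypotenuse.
In a 45-45-90 triangle the sides are in ratio 1 : 1 : √2, so hypotenuse = leg·√2.
Hypotenuse = 36.54·√2 ≈ 36.54·1.41421 ≈ 51.6754

Hypotenuse = 36.54√2 = 51.68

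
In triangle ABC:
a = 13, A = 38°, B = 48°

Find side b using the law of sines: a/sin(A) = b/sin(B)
a/sin(A) = b/sin(B)  ⇒  b = a·sin(B)/sin(A) = 13·sin(48°)/sin(38°)
sin(48°) ≈ 0.743145, sin(38°) ≈ 0.615661
b ≈ 13·0.743145/0.615661 ≈ 9.66088/0.615661 ≈ 15.6919

b = 15.69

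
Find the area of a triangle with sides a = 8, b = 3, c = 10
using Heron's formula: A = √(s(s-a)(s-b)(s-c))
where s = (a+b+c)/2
s = (8 + 3 + 10)/2 = 21/2 = 10.5
s − a = 2.5, s − b = 7.5, s − c = 0.5
s(s−a)(s−b)(s−c) = 10.5·2.5·7.5·0.5 = 98.4375
Area = √98.4375 ≈ 9.92157

s = 10.5, Area = 9.922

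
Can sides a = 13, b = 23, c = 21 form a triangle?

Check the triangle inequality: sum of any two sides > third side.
a + b vs c: 13 + 23 = 36 > 21  ✓
a + c vs b: 13 + 21 = 34 > 23  ✓
b + c vs a: 23 + 21 = 44 > 13  ✓

Yes, triangle inequality satisfied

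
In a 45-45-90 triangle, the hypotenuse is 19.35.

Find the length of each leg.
In a 45-45-90 triangle hypotenuse = leg·√2, so leg = hypotenuse/√2.
Leg = 19.35/√2 ≈ 19.35/1.41421 ≈ 13.6825

Each leg = 13.68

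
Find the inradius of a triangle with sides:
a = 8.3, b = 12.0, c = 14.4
r = Area/s where s is the semi-perimeter.
s = (8.3 + 12.0 + 14.4)/2 = 34.7/2 = 17.35
Area = √(s(s−a)(s−b)(s−c)) = √(17.35·9.05·5.35·2.95) ≈ √2478.13 ≈ 49.7808
r ≈ 49.7808/17.35 ≈ 2.86921

r = 2.869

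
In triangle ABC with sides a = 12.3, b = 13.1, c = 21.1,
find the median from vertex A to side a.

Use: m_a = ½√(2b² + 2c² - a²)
m_a = ½√(2·13.1² + 2·21.1² − 12.3²) = ½√(2·171.61 + 2·445.21 − 151.29) = ½√(343.22 + 890.42 − 151.29) = ½√1082.35
√1082.35 ≈ 32.8991, so m_a ≈ 16.4495

m_a = 16.45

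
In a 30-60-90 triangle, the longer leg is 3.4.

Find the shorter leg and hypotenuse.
In a 30-60-90 triangle the sides are in ratio 1 : √3 : 2, so short leg = long leg/√3 and hypotenuse = 2·(short leg).
Short leg = 3.4/√3 ≈ 3.4/1.73205 ≈ 1.96299
Hypotenuse = 2·1.96299 ≈ 3.92598

Short leg = 1.963, Hypotenuse = 3.926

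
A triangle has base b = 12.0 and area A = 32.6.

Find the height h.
A = ½·b·h  ⇒  h = 2A/b = 2·32.6/12.0 = 65.2/12.0 ≈ 5.43333

h = 5.433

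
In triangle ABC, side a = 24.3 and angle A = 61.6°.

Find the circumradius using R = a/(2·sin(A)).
R = a/(2·sin(A)) = 24.3/(2·sin(61.6°))
sin(61.6°) ≈ 0.879649
R ≈ 24.3/(2·0.879649) = 24.3/1.7593 ≈ 13.8123

R = 13.81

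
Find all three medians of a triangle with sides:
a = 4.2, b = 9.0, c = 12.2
Median formula: m_a = ½√(2b² + 2c² − a²) (and cyclically). a² = 17.64, b² = 81, c² = 148.84.
m_a = ½√(2·81 + 2·148.84 − 17.64) = ½√442.04 ≈ ½·21.0247 ≈ 10.5124
m_b = ½√(2·17.64 + 2·148.84 − 81) = ½√251.96 ≈ ½·15.8732 ≈ 7.93662
m_c = ½√(2·17.64 + 2·81 − 148.84) = ½√48.44 ≈ ½·6.95989 ≈ 3.47994

m_a = 10.51, m_b = 7.937, m_c = 3.48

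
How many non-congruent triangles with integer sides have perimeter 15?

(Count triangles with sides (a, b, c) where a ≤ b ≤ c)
Let a ≤ b ≤ c with a + b + c = 15. The only binding inequality is a + b > c, i.e. 15 − c > c, so c < 15/2; and c ≥ 15/3 since c is the largest side.
So 5 ≤ c ≤ 7. For each c, b runs from ⌈(15 − c)/2⌉ up to c (then a = 15 − b − c satisfies 1 ≤ a ≤ b automatically), giving c − ⌈(15 − c)/2⌉ + 1 choices.
Summing over c: 1 + 2 + 4 = 7
Check (closed form: nearest integer to p²/48 for even p, (p+3)²/48 for odd p): (15+3)²/48 = 18²/48 = 324/48 ≈ 6.75 → 7

7 triangles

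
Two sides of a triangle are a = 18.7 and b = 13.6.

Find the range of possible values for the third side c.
Triangle inequality: |a − b| < c < a + b
|a − b| = |18.7 − 13.6| = 5.1
a + b = 18.7 + 13.6 = 32.3

5.1 < c < 32.3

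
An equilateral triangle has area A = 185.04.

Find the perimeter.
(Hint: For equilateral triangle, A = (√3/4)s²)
A = (√3/4)s²  ⇒  s² = 4A/√3 = 4·185.04/√3 = 740.16/1.73205 ≈ 427.332
s ≈ √427.332 ≈ 20.672
Perimeter = 3s ≈ 3·20.672 ≈ 62.016

Perimeter = 62.02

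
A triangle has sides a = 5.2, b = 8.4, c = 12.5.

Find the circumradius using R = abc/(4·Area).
First find the area with Heron's formula.
s = (5.2 + 8.4 + 12.5)/2 = 13.05
Area = √(s(s−a)(s−b)(s−c)) = √(13.05·7.85·4.65·0.55) ≈ √261.997 ≈ 16.1863
abc = 5.2·8.4·12.5 = 546
R = abc/(4·Area) ≈ 546/(4·16.1863) = 546/64.7452 ≈ 8.43305

R = 8.433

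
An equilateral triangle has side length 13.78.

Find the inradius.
r = Area/s with s the semi-perimeter.
Area = (√3/4)·13.78² = (√3/4)·189.8884 ≈ 0.433013·189.8884 ≈ 82.2241
s = 3·13.78/2 = 20.67
r ≈ 82.2241/20.67 ≈ 3.97794
(Equivalently r = side/(2√3) = 13.78/3.4641 ≈ 3.97794.)

r = 3.978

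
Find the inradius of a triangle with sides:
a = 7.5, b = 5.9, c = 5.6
r = Area/s where s is the semi-perimeter.
s = (7.5 + 5.9 + 5.6)/2 = 19/2 = 9.5
Area = √(s(s−a)(s−b)(s−c)) = √(9.5·2·3.6·3.9) ≈ √266.76 ≈ 16.3328
r ≈ 16.3328/9.5 ≈ 1.71924

r = 1.719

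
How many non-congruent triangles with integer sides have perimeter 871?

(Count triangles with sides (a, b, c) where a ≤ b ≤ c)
Let a ≤ b ≤ c with a + b + c = 871. The only binding inequality is a + b > c, i.e. 871 − c > c, so c < 871/2; and c ≥ 871/3 since c is the largest side.
So 291 ≤ c ≤ 435. For each c, b runs from ⌈(871 − c)/2⌉ up to c (then a = 871 − b − c satisfies 1 ≤ a ≤ b automatically), giving c − ⌈(871 − c)/2⌉ + 1 choices.
Summing over c: 2 + 3 + 5 + 6 + … + 216 + 218  (145 terms, c = 291, …, 435) = 15914
Check (closed form: nearest integer to p²/48 for even p, (p+3)²/48 for odd p): (871+3)²/48 = 874²/48 = 763876/48 ≈ 15914.08 → 15914

15914 triangles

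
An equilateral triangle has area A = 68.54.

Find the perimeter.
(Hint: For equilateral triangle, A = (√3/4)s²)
A = (√3/4)s²  ⇒  s² = 4A/√3 = 4·68.54/√3 = 274.16/1.73205 ≈ 158.286
s ≈ √158.286 ≈ 12.5812
Perimeter = 3s ≈ 3·12.5812 ≈ 37.7436

Perimeter = 37.74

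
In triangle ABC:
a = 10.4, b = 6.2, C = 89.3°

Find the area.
Two sides and the included angle (SAS): A = ½·a·b·sin(C) = ½·10.4·6.2·sin(89.3°)
sin(89.3°) ≈ 0.999925
A ≈ ½·64.48·0.999925 = 32.24·0.999925 ≈ 32.2376

Area = 32.24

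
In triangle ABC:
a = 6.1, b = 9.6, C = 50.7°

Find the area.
Two sides and the included angle (SAS): A = ½·a·b·sin(C) = ½·6.1·9.6·sin(50.7°)
sin(50.7°) ≈ 0.77384
A ≈ ½·58.56·0.77384 = 29.28·0.77384 ≈ 22.658

Area = 22.66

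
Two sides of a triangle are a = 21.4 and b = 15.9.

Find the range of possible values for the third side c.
Triangle inequality: |a − b| < c < a + b
|a − b| = |21.4 − 15.9| = 5.5
a + b = 21.4 + 15.9 = 37.3

5.5 < c < 37.3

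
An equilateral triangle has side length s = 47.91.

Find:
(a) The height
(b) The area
(a) The height splits the triangle into two 30-60-90 halves: h = s·√3/2 = 47.91·1.73205/2 ≈ 82.9826/2 ≈ 41.4913
(b) Area = (√3/4)·s² = (√3/4)·47.91² = (√3/4)·2295.3681 ≈ 0.433013·2295.3681 ≈ 993.924

Height = 41.49, Area = 993.9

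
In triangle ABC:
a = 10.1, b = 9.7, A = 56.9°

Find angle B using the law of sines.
a/sin(A) = b/sin(B)  ⇒  sin(B) = b·sin(A)/a = 9.7·sin(56.9°)/10.1
sin(56.9°) ≈ 0.837719
sin(B) ≈ 9.7·0.837719/10.1 ≈ 8.12587/10.1 ≈ 0.804542
B = arcsin(0.804542) ≈ 53.566°
(Since b ≤ a we need B ≤ A, so the obtuse alternative 180° − 53.566° ≈ 126.434° is rejected.)

B = 53.57°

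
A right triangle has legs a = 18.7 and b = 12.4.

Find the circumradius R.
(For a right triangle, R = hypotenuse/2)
Hypotenuse c = √(a² + b²) = √(349.69 + 153.76) = √503.45 ≈ 22.4377
R = c/2 ≈ 22.4377/2 ≈ 11.2188

R = 11.22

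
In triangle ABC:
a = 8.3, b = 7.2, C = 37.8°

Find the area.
Two sides and the included angle (SAS): A = ½·a·b·sin(C) = ½·8.3·7.2·sin(37.8°)
sin(37.8°) ≈ 0.612907
A ≈ ½·59.76·0.612907 = 29.88·0.612907 ≈ 18.3137

Area = 18.31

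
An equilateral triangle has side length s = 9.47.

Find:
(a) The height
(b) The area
(a) The height splits the triangle into two 30-60-90 halves: h = s·√3/2 = 9.47·1.73205/2 ≈ 16.4025/2 ≈ 8.20126
(b) Area = (√3/4)·s² = (√3/4)·9.47² = (√3/4)·89.6809 ≈ 0.433013·89.6809 ≈ 38.833

Height = 8.201, Area = 38.83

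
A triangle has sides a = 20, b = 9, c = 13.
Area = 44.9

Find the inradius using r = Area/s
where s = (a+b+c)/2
s = (20 + 9 + 13)/2 = 42/2 = 21
r = Area/s = 44.9/21 ≈ 2.1381

r = 2.138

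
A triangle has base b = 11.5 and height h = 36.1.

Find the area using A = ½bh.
A = ½·b·h = ½·11.5·36.1 = ½·415.15 = 207.575

Area = 207.575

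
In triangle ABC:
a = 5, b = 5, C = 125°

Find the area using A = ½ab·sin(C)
A = ½·a·b·sin(C) = ½·5·5·sin(125°)
sin(125°) ≈ 0.819152
A ≈ ½·25·0.819152 = 12.5·0.819152 ≈ 10.2394

Area = 10.24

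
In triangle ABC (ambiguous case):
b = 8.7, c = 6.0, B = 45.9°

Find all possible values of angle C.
b/sin(B) = c/sin(C)  ⇒  sin(C) = c·sin(B)/b = 6.0·sin(45.9°)/8.7
sin(45.9°) ≈ 0.718126
sin(C) ≈ 6.0·0.718126/8.7 ≈ 4.30876/8.7 ≈ 0.49526
Candidate 1: C₁ = arcsin(0.49526) ≈ 29.6869°  →  A = 180° − 45.9° − 29.6869° ≈ 104.413° > 0, valid
Candidate 2: C₂ = 180° − C₁ ≈ 150.313°  →  A = 180° − 45.9° − 150.313° ≈ -16.2131° ≤ 0, not a valid triangle

C = 29.69° (one solution)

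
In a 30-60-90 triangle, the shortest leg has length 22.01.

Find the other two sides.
In a 30-60-90 triangle the sides are in ratio 1 : √3 : 2 (short leg : long leg : hypotenuse).
Long leg = 22.01·√3 ≈ 22.01·1.73205 ≈ 38.1224
Hypotenuse = 2·22.01 = 44.02

Long leg = 22.01√3 = 38.12, Hypotenuse = 44.02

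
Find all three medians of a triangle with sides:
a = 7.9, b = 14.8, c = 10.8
Median formula: m_a = ½√(2b² + 2c² − a²) (and cyclically). a² = 62.41, b² = 219.04, c² = 116.64.
m_a = ½√(2·219.04 + 2·116.64 − 62.41) = ½√608.95 ≈ ½·24.6769 ≈ 12.3385
m_b = ½√(2·62.41 + 2·116.64 − 219.04) = ½√139.06 ≈ ½·11.7924 ≈ 5.89619
m_c = ½√(2·62.41 + 2·219.04 − 116.64) = ½√446.26 ≈ ½·21.1249 ≈ 10.5624

m_a = 12.34, m_b = 5.896, m_c = 10.56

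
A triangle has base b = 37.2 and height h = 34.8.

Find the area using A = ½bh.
A = ½·b·h = ½·37.2·34.8 = ½·1294.56 = 647.28

Area = 647.28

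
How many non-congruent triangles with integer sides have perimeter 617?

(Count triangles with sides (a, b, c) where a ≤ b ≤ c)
Let a ≤ b ≤ c with a + b + c = 617. The only binding inequality is a + b > c, i.e. 617 − c > c, so c < 617/2; and c ≥ 617/3 since c is the largest side.
So 206 ≤ c ≤ 308. For each c, b runs from ⌈(617 − c)/2⌉ up to c (then a = 617 − b − c satisfies 1 ≤ a ≤ b automatically), giving c − ⌈(617 − c)/2⌉ + 1 choices.
Summing over c: 1 + 3 + 4 + 6 + … + 153 + 154  (103 terms, c = 206, …, 308) = 8008
Check (closed form: nearest integer to p²/48 for even p, (p+3)²/48 for odd p): (617+3)²/48 = 620²/48 = 384400/48 ≈ 8008.33 → 8008

8008 triangles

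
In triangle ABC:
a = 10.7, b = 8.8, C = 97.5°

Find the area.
Two sides and the included angle (SAS): A = ½·a·b·sin(C) = ½·10.7·8.8·sin(97.5°)
sin(97.5°) ≈ 0.991445
A ≈ ½·94.16·0.991445 = 47.08·0.991445 ≈ 46.6772

Area = 46.68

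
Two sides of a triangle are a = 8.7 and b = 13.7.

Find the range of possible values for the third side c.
Triangle inequality: |a − b| < c < a + b
|a − b| = |8.7 − 13.7| = 5
a + b = 8.7 + 13.7 = 22.4

5 < c < 22.4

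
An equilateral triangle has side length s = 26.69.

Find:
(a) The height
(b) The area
(a) The height splits the triangle into two 30-60-90 halves: h = s·√3/2 = 26.69·1.73205/2 ≈ 46.2284/2 ≈ 23.1142
(b) Area = (√3/4)·s² = (√3/4)·26.69² = (√3/4)·712.3561 ≈ 0.433013·712.3561 ≈ 308.459

Height = 23.11, Area = 308.5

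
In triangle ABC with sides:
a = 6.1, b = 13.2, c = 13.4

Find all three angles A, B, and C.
Law of cosines for each angle (a² = 37.21, b² = 174.24, c² = 179.56):
cos(A) = (b² + c² − a²)/(2bc) = (174.24 + 179.56 − 37.21)/(2·13.2·13.4) = 316.59/353.76 ≈ 0.894929  ⇒  A ≈ 26.5007°
cos(B) = (a² + c² − b²)/(2ac) = (37.21 + 179.56 − 174.24)/(2·6.1·13.4) = 42.53/163.48 ≈ 0.260154  ⇒  B ≈ 74.9208°
cos(C) = (a² + b² − c²)/(2ab) = (37.21 + 174.24 − 179.56)/(2·6.1·13.2) = 31.89/161.04 ≈ 0.198025  ⇒  C ≈ 78.5785°
Check: A + B + C ≈ 180°

A = 26.5°, B = 74.92°, C = 78.58°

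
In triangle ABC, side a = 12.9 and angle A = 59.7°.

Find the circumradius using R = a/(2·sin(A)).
R = a/(2·sin(A)) = 12.9/(2·sin(59.7°))
sin(59.7°) ≈ 0.863396
R ≈ 12.9/(2·0.863396) = 12.9/1.72679 ≈ 7.4705

R = 7.471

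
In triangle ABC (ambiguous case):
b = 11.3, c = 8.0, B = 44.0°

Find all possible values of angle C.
b/sin(B) = c/sin(C)  ⇒  sin(C) = c·sin(B)/b = 8.0·sin(44.0°)/11.3
sin(44.0°) ≈ 0.694658
sin(C) ≈ 8.0·0.694658/11.3 ≈ 5.55727/11.3 ≈ 0.491794
Candidate 1: C₁ = arcsin(0.491794) ≈ 29.4585°  →  A = 180° − 44.0° − 29.4585° ≈ 106.541° > 0, valid
Candidate 2: C₂ = 180° − C₁ ≈ 150.541°  →  A = 180° − 44.0° − 150.541° ≈ -14.5415° ≤ 0, not a valid triangle

C = 29.46° (one solution)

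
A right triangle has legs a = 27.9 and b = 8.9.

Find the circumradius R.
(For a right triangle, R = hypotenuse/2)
Hypotenuse c = √(a² + b²) = √(778.41 + 79.21) = √857.62 ≈ 29.2851
R = c/2 ≈ 29.2851/2 ≈ 14.6426

R = 14.64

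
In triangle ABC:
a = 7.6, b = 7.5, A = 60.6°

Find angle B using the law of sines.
a/sin(A) = b/sin(B)  ⇒  sin(B) = b·sin(A)/a = 7.5·sin(60.6°)/7.6
sin(60.6°) ≈ 0.871214
sin(B) ≈ 7.5·0.871214/7.6 ≈ 6.5341/7.6 ≈ 0.85975
B = arcsin(0.85975) ≈ 59.2886°
(Since b ≤ a we need B ≤ A, so the obtuse alternative 180° − 59.2886° ≈ 120.711° is rejected.)

B = 59.29°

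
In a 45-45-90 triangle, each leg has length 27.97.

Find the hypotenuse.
In a 45-45-90 triangle the sides are in ratio 1 : 1 : √2, so hypotenuse = leg·√2.
Hypotenuse = 27.97·√2 ≈ 27.97·1.41421 ≈ 39.5556

Hypotenuse = 27.97√2 = 39.56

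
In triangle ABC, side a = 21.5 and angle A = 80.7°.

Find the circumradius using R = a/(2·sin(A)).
R = a/(2·sin(A)) = 21.5/(2·sin(80.7°))
sin(80.7°) ≈ 0.986856
R ≈ 21.5/(2·0.986856) = 21.5/1.97371 ≈ 10.8932

R = 10.89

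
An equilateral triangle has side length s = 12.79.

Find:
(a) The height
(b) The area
(a) The height splits the triangle into two 30-60-90 halves: h = s·√3/2 = 12.79·1.73205/2 ≈ 22.1529/2 ≈ 11.0765
(b) Area = (√3/4)·s² = (√3/4)·12.79² = (√3/4)·163.5841 ≈ 0.433013·163.5841 ≈ 70.834

Height = 11.08, Area = 70.83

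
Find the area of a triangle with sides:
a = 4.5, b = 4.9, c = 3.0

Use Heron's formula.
s = (4.5 + 4.9 + 3.0)/2 = 12.4/2 = 6.2
s − a = 1.7, s − b = 1.3, s − c = 3.2
s(s−a)(s−b)(s−c) = 6.2·1.7·1.3·3.2 ≈ 43.8464
Area = √43.8464 ≈ 6.62166

Area = 6.622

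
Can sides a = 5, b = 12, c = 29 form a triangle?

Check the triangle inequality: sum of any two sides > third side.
a + b vs c: 5 + 12 = 17 ≤ 29  ✗
a + c vs b: 5 + 29 = 34 > 12  ✓
b + c vs a: 12 + 29 = 41 > 5  ✓

No: 5 + 12 = 17 is not > 29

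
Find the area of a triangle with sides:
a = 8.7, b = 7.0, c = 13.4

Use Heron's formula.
s = (8.7 + 7.0 + 13.4)/2 = 29.1/2 = 14.55
s − a = 5.85, s − b = 7.55, s − c = 1.15
s(s−a)(s−b)(s−c) = 14.55·5.85·7.55·1.15 ≈ 739.033
Area = √739.033 ≈ 27.1852

Area = 27.19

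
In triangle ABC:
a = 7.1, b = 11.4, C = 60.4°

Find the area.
Two sides and the included angle (SAS): A = ½·a·b·sin(C) = ½·7.1·11.4·sin(60.4°)
sin(60.4°) ≈ 0.869495
A ≈ ½·80.94·0.869495 = 40.47·0.869495 ≈ 35.1885

Area = 35.19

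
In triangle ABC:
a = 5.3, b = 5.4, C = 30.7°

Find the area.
Two sides and the included angle (SAS): A = ½·a·b·sin(C) = ½·5.3·5.4·sin(30.7°)
sin(30.7°) ≈ 0.510543
A ≈ ½·28.62·0.510543 = 14.31·0.510543 ≈ 7.30587

Area = 7.306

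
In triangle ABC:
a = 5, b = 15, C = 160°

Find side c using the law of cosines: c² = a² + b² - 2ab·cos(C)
c² = 5² + 15² − 2·5·15·cos(160°)
cos(160°) ≈ -0.939693
c² ≈ 25 + 225 − 150·(-0.939693) ≈ 250 + 140.954 ≈ 390.954
c ≈ √390.954 ≈ 19.7726

c = 19.77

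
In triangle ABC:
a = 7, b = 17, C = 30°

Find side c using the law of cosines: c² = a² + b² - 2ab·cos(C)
c² = 7² + 17² − 2·7·17·cos(30°)
cos(30°) ≈ 0.866025
c² ≈ 49 + 289 − 238·(0.866025) ≈ 338 − 206.114 ≈ 131.886
c ≈ √131.886 ≈ 11.4842

c = 11.48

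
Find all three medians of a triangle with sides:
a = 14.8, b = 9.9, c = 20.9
Median formula: m_a = ½√(2b² + 2c² − a²) (and cyclically). a² = 219.04, b² = 98.01, c² = 436.81.
m_a = ½√(2·98.01 + 2·436.81 − 219.04) = ½√850.6 ≈ ½·29.165 ≈ 14.5825
m_b = ½√(2·219.04 + 2·436.81 − 98.01) = ½√1213.69 ≈ ½·34.8381 ≈ 17.419
m_c = ½√(2·219.04 + 2·98.01 − 436.81) = ½√197.29 ≈ ½·14.046 ≈ 7.023

m_a = 14.58, m_b = 17.42, m_c = 7.023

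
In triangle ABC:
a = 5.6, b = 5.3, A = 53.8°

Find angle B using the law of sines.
a/sin(A) = b/sin(B)  ⇒  sin(B) = b·sin(A)/a = 5.3·sin(53.8°)/5.6
sin(53.8°) ≈ 0.80696
sin(B) ≈ 5.3·0.80696/5.6 ≈ 4.27689/5.6 ≈ 0.76373
B = arcsin(0.76373) ≈ 49.7942°
(Since b ≤ a we need B ≤ A, so the obtuse alternative 180° − 49.7942° ≈ 130.206° is rejected.)

B = 49.79°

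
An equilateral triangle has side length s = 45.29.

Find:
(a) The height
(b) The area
(a) The height splits the triangle into two 30-60-90 halves: h = s·√3/2 = 45.29·1.73205/2 ≈ 78.4446/2 ≈ 39.2223
(b) Area = (√3/4)·s² = (√3/4)·45.29² = (√3/4)·2051.1841 ≈ 0.433013·2051.1841 ≈ 888.189

Height = 39.22, Area = 888.2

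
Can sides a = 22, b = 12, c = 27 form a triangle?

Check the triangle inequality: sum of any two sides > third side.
a + b vs c: 22 + 12 = 34 > 27  ✓
a + c vs b: 22 + 27 = 49 > 12  ✓
b + c vs a: 12 + 27 = 39 > 22  ✓

Yes, triangle inequality satisfied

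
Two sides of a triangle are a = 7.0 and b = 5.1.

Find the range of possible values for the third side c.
Triangle inequality: |a − b| < c < a + b
|a − b| = |7.0 − 5.1| = 1.9
a + b = 7.0 + 5.1 = 12.1

1.9 < c < 12.1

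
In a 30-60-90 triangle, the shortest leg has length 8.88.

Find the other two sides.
In a 30-60-90 triangle the sides are in ratio 1 : √3 : 2 (short leg : long leg : hypotenuse).
Long leg = 8.88·√3 ≈ 8.88·1.73205 ≈ 15.3806
Hypotenuse = 2·8.88 = 17.76

Long leg = 8.88√3 = 15.38, Hypotenuse = 17.76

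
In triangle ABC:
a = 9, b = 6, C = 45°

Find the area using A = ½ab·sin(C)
A = ½·a·b·sin(C) = ½·9·6·sin(45°)
sin(45°) ≈ 0.707107
A ≈ ½·54·0.707107 = 27·0.707107 ≈ 19.0919

Area = 19.09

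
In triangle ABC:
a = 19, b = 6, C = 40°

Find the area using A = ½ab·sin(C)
A = ½·a·b·sin(C) = ½·19·6·sin(40°)
sin(40°) ≈ 0.642788
A ≈ ½·114·0.642788 = 57·0.642788 ≈ 36.6389

Area = 36.64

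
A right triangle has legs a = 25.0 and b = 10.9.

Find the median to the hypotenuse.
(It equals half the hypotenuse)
Hypotenuse c = √(a² + b²) = √(625 + 118.81) = √743.81 ≈ 27.2729
Median to hypotenuse = c/2 ≈ 27.2729/2 ≈ 13.6364

Median = 13.64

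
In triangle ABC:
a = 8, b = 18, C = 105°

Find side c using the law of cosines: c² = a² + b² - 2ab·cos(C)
c² = 8² + 18² − 2·8·18·cos(105°)
cos(105°) ≈ -0.258819
c² ≈ 64 + 324 − 288·(-0.258819) ≈ 388 + 74.5399 ≈ 462.54
c ≈ √462.54 ≈ 21.5067

c = 21.51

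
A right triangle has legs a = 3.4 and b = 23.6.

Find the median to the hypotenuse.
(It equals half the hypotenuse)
Hypotenuse c = √(a² + b²) = √(11.56 + 556.96) = √568.52 ≈ 23.8437
Median to hypotenuse = c/2 ≈ 23.8437/2 ≈ 11.9218

Median = 11.92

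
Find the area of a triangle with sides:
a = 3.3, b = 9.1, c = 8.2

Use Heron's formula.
s = (3.3 + 9.1 + 8.2)/2 = 20.6/2 = 10.3
s − a = 7, s − b = 1.2, s − c = 2.1
s(s−a)(s−b)(s−c) = 10.3·7·1.2·2.1 ≈ 181.692
Area = √181.692 ≈ 13.4793

Area = 13.48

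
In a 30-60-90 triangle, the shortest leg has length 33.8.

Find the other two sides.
In a 30-60-90 triangle the sides are in ratio 1 : √3 : 2 (short leg : long leg : hypotenuse).
Long leg = 33.8·√3 ≈ 33.8·1.73205 ≈ 58.5433
Hypotenuse = 2·33.8 = 67.6

Long leg = 33.8√3 = 58.54, Hypotenuse = 67.6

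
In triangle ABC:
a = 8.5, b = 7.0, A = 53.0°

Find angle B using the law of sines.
a/sin(A) = b/sin(B)  ⇒  sin(B) = b·sin(A)/a = 7.0·sin(53.0°)/8.5
sin(53.0°) ≈ 0.798636
sin(B) ≈ 7.0·0.798636/8.5 ≈ 5.59045/8.5 ≈ 0.6577
B = arcsin(0.6577) ≈ 41.1247°
(Since b ≤ a we need B ≤ A, so the obtuse alternative 180° − 41.1247° ≈ 138.875° is rejected.)

B = 41.12°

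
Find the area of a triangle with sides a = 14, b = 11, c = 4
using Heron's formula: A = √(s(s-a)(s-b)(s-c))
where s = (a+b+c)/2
s = (14 + 11 + 4)/2 = 29/2 = 14.5
s − a = 0.5, s − b = 3.5, s − c = 10.5
s(s−a)(s−b)(s−c) = 14.5·0.5·3.5·10.5 = 266.4375
Area = √266.4375 ≈ 16.3229

s = 14.5, Area = 16.32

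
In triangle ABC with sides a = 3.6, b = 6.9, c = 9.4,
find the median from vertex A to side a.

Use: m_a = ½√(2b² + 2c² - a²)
m_a = ½√(2·6.9² + 2·9.4² − 3.6²) = ½√(2·47.61 + 2·88.36 − 12.96) = ½√(95.22 + 176.72 − 12.96) = ½√258.98
√258.98 ≈ 16.0929, so m_a ≈ 8.04643

m_a = 8.046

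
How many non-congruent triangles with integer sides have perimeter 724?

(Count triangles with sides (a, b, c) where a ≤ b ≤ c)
Let a ≤ b ≤ c with a + b + c = 724. The only binding inequality is a + b > c, i.e. 724 − c > c, so c < 724/2; and c ≥ 724/3 since c is the largest side.
So 242 ≤ c ≤ 361. For each c, b runs from ⌈(724 − c)/2⌉ up to c (then a = 724 − b − c satisfies 1 ≤ a ≤ b automatically), giving c − ⌈(724 − c)/2⌉ + 1 choices.
Summing over c: 2 + 3 + 5 + 6 + … + 179 + 180  (120 terms, c = 242, …, 361) = 10920
Check (closed form: nearest integer to p²/48 for even p, (p+3)²/48 for odd p): 724²/48 = 524176/48 ≈ 10920.33 → 10920

10920 triangles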